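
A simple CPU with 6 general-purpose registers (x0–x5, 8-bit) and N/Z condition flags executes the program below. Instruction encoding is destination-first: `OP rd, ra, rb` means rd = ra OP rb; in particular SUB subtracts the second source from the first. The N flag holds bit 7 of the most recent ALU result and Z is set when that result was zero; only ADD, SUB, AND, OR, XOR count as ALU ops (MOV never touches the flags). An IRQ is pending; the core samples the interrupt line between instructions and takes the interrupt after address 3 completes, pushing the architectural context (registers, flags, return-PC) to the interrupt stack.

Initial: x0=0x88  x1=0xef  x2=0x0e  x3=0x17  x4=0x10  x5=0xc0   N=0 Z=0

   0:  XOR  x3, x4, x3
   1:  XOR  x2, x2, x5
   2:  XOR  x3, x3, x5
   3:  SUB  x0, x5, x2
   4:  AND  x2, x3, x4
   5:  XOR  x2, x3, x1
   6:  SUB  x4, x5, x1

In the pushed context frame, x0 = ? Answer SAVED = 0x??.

SAVED = 0xf2

after  0: x0=0x88 x1=0xef x2=0x0e x3=0x07 x4=0x10 x5=0xc0  N=0 Z=0
after  1: x0=0x88 x1=0xef x2=0xce x3=0x07 x4=0x10 x5=0xc0  N=1 Z=0
after  2: x0=0x88 x1=0xef x2=0xce x3=0xc7 x4=0x10 x5=0xc0  N=1 Z=0
after  3: x0=0xf2 x1=0xef x2=0xce x3=0xc7 x4=0x10 x5=0xc0  N=1 Z=0
-- IRQ taken; context saved, return-PC = 4 --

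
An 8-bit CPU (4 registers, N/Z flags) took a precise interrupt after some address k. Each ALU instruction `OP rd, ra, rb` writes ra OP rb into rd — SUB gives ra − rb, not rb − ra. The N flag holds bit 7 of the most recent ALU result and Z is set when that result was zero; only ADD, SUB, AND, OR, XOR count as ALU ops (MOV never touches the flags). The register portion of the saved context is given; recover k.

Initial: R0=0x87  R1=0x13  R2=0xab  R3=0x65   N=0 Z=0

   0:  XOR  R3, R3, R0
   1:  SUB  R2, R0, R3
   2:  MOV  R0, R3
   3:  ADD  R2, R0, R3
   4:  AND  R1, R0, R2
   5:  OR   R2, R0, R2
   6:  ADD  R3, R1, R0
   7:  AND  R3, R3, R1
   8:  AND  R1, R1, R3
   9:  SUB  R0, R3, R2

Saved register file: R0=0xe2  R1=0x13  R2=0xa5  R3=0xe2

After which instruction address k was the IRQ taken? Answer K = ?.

after  0: R0=0x87 R1=0x13 R2=0xab R3=0xe2  N=1 Z=0
after  1: R0=0x87 R1=0x13 R2=0xa5 R3=0xe2  N=1 Z=0
after  2: R0=0xe2 R1=0x13 R2=0xa5 R3=0xe2  N=1 Z=0
-- IRQ taken; context saved, return-PC = 3 --

K = 2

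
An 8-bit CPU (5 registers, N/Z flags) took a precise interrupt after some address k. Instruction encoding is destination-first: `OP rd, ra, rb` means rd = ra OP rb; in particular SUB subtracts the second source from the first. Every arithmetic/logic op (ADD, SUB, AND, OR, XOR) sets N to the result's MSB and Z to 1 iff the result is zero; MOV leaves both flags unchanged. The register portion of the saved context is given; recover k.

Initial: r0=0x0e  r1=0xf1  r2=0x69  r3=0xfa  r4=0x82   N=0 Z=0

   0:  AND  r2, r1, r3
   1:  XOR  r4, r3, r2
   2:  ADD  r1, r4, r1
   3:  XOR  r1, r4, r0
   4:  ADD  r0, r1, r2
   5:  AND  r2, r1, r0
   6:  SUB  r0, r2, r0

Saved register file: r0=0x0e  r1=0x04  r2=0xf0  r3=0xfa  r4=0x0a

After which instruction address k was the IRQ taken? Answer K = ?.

after  0: r0=0x0e r1=0xf1 r2=0xf0 r3=0xfa r4=0x82  N=1 Z=0
after  1: r0=0x0e r1=0xf1 r2=0xf0 r3=0xfa r4=0x0a  N=0 Z=0
after  2: r0=0x0e r1=0xfb r2=0xf0 r3=0xfa r4=0x0a  N=1 Z=0
after  3: r0=0x0e r1=0x04 r2=0xf0 r3=0xfa r4=0x0a  N=0 Z=0
-- IRQ taken; context saved, return-PC = 4 --

K = 3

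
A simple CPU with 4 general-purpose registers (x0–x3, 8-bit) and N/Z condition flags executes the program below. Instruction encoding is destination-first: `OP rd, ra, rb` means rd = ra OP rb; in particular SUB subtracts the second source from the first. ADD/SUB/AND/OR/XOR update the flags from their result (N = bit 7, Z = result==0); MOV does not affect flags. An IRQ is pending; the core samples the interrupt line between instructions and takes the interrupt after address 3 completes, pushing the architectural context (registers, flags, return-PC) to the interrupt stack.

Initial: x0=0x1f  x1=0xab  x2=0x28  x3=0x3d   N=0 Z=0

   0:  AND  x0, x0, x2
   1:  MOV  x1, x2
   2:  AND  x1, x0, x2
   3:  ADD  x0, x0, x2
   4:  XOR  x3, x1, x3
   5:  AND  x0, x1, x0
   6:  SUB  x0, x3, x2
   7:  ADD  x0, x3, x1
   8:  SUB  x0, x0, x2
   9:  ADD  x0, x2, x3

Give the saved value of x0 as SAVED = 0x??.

after  0: x0=0x08 x1=0xab x2=0x28 x3=0x3d  N=0 Z=0
after  1: x0=0x08 x1=0x28 x2=0x28 x3=0x3d  N=0 Z=0
after  2: x0=0x08 x1=0x08 x2=0x28 x3=0x3d  N=0 Z=0
after  3: x0=0x30 x1=0x08 x2=0x28 x3=0x3d  N=0 Z=0
-- IRQ taken; context saved, return-PC = 4 --

SAVED = 0x30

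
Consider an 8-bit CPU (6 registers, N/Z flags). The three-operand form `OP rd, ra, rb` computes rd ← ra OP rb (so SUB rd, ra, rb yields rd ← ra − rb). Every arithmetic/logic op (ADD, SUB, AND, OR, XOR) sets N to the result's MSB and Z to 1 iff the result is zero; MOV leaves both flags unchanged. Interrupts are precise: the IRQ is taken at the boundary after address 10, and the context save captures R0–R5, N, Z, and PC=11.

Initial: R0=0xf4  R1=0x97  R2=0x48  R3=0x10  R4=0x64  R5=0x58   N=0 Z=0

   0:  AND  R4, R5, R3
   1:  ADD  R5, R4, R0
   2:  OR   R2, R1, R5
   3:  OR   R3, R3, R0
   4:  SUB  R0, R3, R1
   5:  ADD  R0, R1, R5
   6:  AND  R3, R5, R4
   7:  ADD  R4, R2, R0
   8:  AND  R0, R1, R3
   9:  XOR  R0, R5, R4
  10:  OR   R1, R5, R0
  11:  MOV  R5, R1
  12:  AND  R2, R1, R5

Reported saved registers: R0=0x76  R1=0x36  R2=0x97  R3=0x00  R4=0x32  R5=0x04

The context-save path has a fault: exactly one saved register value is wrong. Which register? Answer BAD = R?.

after  0: R0=0xf4 R1=0x97 R2=0x48 R3=0x10 R4=0x10 R5=0x58  N=0 Z=0
after  1: R0=0xf4 R1=0x97 R2=0x48 R3=0x10 R4=0x10 R5=0x04  N=0 Z=0
after  2: R0=0xf4 R1=0x97 R2=0x97 R3=0x10 R4=0x10 R5=0x04  N=1 Z=0
after  3: R0=0xf4 R1=0x97 R2=0x97 R3=0xf4 R4=0x10 R5=0x04  N=1 Z=0
after  4: R0=0x5d R1=0x97 R2=0x97 R3=0xf4 R4=0x10 R5=0x04  N=0 Z=0
after  5: R0=0x9b R1=0x97 R2=0x97 R3=0xf4 R4=0x10 R5=0x04  N=1 Z=0
after  6: R0=0x9b R1=0x97 R2=0x97 R3=0x00 R4=0x10 R5=0x04  N=0 Z=1
after  7: R0=0x9b R1=0x97 R2=0x97 R3=0x00 R4=0x32 R5=0x04  N=0 Z=0
after  8: R0=0x00 R1=0x97 R2=0x97 R3=0x00 R4=0x32 R5=0x04  N=0 Z=1
after  9: R0=0x36 R1=0x97 R2=0x97 R3=0x00 R4=0x32 R5=0x04  N=0 Z=0
after 10: R0=0x36 R1=0x36 R2=0x97 R3=0x00 R4=0x32 R5=0x04  N=0 Z=0
-- IRQ taken; context saved, return-PC = 11 --
mismatch: R0: reported 0x76 vs actual 0x36

BAD = R0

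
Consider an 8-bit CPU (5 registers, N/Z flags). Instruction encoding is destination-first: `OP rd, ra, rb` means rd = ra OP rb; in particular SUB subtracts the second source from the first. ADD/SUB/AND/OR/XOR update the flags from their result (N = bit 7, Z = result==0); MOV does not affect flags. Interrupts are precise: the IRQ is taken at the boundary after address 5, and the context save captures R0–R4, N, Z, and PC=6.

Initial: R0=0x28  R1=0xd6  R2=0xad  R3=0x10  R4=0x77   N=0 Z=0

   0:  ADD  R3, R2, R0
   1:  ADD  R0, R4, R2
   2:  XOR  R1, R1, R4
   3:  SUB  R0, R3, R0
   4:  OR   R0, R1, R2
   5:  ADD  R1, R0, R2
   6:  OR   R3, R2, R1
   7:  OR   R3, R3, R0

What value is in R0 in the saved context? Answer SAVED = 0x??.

after  0: R0=0x28 R1=0xd6 R2=0xad R3=0xd5 R4=0x77  N=1 Z=0
after  1: R0=0x24 R1=0xd6 R2=0xad R3=0xd5 R4=0x77  N=0 Z=0
after  2: R0=0x24 R1=0xa1 R2=0xad R3=0xd5 R4=0x77  N=1 Z=0
after  3: R0=0xb1 R1=0xa1 R2=0xad R3=0xd5 R4=0x77  N=1 Z=0
after  4: R0=0xad R1=0xa1 R2=0xad R3=0xd5 R4=0x77  N=1 Z=0
after  5: R0=0xad R1=0x5a R2=0xad R3=0xd5 R4=0x77  N=0 Z=0
-- IRQ taken; context saved, return-PC = 6 --

SAVED = 0xad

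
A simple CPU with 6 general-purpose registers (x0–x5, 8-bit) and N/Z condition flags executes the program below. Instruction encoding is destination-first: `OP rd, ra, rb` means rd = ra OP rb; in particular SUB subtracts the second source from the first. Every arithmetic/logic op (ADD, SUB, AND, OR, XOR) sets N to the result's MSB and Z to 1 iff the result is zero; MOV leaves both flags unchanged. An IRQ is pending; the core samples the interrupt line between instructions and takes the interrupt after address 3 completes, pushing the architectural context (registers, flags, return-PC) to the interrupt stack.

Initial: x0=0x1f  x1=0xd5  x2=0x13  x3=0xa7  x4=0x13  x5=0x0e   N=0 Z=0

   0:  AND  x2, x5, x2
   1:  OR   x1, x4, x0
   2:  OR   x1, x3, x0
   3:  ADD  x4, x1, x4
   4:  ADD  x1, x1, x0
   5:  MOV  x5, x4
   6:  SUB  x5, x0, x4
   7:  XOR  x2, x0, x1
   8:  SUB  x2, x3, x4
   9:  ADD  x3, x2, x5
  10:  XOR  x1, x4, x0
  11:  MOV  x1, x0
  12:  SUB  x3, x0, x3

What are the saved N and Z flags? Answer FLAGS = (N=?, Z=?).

FLAGS = (N=1, Z=0)

after  0: x0=0x1f x1=0xd5 x2=0x02 x3=0xa7 x4=0x13 x5=0x0e  N=0 Z=0
after  1: x0=0x1f x1=0x1f x2=0x02 x3=0xa7 x4=0x13 x5=0x0e  N=0 Z=0
after  2: x0=0x1f x1=0xbf x2=0x02 x3=0xa7 x4=0x13 x5=0x0e  N=1 Z=0
after  3: x0=0x1f x1=0xbf x2=0x02 x3=0xa7 x4=0xd2 x5=0x0e  N=1 Z=0
-- IRQ taken; context saved, return-PC = 4 --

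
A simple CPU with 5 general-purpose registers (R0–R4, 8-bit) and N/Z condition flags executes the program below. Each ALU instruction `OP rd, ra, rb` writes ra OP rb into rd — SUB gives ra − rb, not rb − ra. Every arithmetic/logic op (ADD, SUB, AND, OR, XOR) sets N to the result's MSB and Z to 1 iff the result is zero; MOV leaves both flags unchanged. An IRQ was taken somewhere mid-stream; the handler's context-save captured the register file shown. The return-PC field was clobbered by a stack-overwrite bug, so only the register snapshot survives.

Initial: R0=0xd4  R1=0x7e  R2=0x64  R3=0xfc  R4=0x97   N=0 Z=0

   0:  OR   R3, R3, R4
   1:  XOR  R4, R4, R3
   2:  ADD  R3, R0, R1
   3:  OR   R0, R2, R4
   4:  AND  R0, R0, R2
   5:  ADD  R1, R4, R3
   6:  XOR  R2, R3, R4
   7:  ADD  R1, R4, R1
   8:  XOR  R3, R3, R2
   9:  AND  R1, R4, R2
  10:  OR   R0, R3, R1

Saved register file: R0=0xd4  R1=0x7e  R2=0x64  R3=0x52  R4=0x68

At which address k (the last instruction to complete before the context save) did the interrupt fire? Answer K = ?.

after  0: R0=0xd4 R1=0x7e R2=0x64 R3=0xff R4=0x97  N=1 Z=0
after  1: R0=0xd4 R1=0x7e R2=0x64 R3=0xff R4=0x68  N=0 Z=0
after  2: R0=0xd4 R1=0x7e R2=0x64 R3=0x52 R4=0x68  N=0 Z=0
-- IRQ taken; context saved, return-PC = 3 --

K = 2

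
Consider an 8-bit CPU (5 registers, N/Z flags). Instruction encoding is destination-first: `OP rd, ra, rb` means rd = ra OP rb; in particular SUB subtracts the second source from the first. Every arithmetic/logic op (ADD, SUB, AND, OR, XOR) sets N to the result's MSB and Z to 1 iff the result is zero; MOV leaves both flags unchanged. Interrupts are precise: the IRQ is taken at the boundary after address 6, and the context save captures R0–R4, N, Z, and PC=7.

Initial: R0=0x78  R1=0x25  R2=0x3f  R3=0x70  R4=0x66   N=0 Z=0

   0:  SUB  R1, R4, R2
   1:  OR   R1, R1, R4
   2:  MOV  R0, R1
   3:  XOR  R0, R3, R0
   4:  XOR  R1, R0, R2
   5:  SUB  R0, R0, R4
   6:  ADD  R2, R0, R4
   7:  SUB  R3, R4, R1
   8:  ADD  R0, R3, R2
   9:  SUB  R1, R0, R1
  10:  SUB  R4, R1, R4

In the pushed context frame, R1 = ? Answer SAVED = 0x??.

SAVED = 0x28

after  0: R0=0x78 R1=0x27 R2=0x3f R3=0x70 R4=0x66  N=0 Z=0
after  1: R0=0x78 R1=0x67 R2=0x3f R3=0x70 R4=0x66  N=0 Z=0
after  2: R0=0x67 R1=0x67 R2=0x3f R3=0x70 R4=0x66  N=0 Z=0
after  3: R0=0x17 R1=0x67 R2=0x3f R3=0x70 R4=0x66  N=0 Z=0
after  4: R0=0x17 R1=0x28 R2=0x3f R3=0x70 R4=0x66  N=0 Z=0
after  5: R0=0xb1 R1=0x28 R2=0x3f R3=0x70 R4=0x66  N=1 Z=0
after  6: R0=0xb1 R1=0x28 R2=0x17 R3=0x70 R4=0x66  N=0 Z=0
-- IRQ taken; context saved, return-PC = 7 --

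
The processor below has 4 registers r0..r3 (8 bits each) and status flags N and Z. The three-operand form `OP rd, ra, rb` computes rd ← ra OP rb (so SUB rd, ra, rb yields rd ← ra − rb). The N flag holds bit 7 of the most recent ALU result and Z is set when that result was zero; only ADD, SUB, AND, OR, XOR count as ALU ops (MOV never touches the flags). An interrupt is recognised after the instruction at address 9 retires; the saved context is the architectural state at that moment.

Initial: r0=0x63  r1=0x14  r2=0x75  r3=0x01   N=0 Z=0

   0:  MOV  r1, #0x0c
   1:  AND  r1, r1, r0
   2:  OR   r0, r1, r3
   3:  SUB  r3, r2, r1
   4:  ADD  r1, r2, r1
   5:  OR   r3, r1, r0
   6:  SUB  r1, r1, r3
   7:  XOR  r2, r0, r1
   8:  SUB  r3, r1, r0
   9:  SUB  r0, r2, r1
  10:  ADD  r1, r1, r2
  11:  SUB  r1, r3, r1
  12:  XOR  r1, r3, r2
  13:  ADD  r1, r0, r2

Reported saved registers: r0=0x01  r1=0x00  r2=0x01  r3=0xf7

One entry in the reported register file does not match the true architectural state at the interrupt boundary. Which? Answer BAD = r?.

BAD = r3

after  0: r0=0x63 r1=0x0c r2=0x75 r3=0x01  N=0 Z=0
after  1: r0=0x63 r1=0x00 r2=0x75 r3=0x01  N=0 Z=1
after  2: r0=0x01 r1=0x00 r2=0x75 r3=0x01  N=0 Z=0
after  3: r0=0x01 r1=0x00 r2=0x75 r3=0x75  N=0 Z=0
after  4: r0=0x01 r1=0x75 r2=0x75 r3=0x75  N=0 Z=0
after  5: r0=0x01 r1=0x75 r2=0x75 r3=0x75  N=0 Z=0
after  6: r0=0x01 r1=0x00 r2=0x75 r3=0x75  N=0 Z=1
after  7: r0=0x01 r1=0x00 r2=0x01 r3=0x75  N=0 Z=0
after  8: r0=0x01 r1=0x00 r2=0x01 r3=0xff  N=1 Z=0
after  9: r0=0x01 r1=0x00 r2=0x01 r3=0xff  N=0 Z=0
-- IRQ taken; context saved, return-PC = 10 --
mismatch: r3: reported 0xf7 vs actual 0xff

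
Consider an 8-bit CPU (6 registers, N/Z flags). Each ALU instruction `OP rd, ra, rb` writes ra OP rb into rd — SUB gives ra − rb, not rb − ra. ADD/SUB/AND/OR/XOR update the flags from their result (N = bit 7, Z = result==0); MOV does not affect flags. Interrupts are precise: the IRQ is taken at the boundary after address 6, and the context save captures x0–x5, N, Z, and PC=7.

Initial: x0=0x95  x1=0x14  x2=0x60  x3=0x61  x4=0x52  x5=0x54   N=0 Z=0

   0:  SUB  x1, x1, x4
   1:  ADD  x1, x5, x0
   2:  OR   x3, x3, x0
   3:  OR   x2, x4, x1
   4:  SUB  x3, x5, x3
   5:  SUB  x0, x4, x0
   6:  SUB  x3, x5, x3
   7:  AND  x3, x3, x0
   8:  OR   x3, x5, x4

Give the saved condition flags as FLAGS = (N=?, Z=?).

after  0: x0=0x95 x1=0xc2 x2=0x60 x3=0x61 x4=0x52 x5=0x54  N=1 Z=0
after  1: x0=0x95 x1=0xe9 x2=0x60 x3=0x61 x4=0x52 x5=0x54  N=1 Z=0
after  2: x0=0x95 x1=0xe9 x2=0x60 x3=0xf5 x4=0x52 x5=0x54  N=1 Z=0
after  3: x0=0x95 x1=0xe9 x2=0xfb x3=0xf5 x4=0x52 x5=0x54  N=1 Z=0
after  4: x0=0x95 x1=0xe9 x2=0xfb x3=0x5f x4=0x52 x5=0x54  N=0 Z=0
after  5: x0=0xbd x1=0xe9 x2=0xfb x3=0x5f x4=0x52 x5=0x54  N=1 Z=0
after  6: x0=0xbd x1=0xe9 x2=0xfb x3=0xf5 x4=0x52 x5=0x54  N=1 Z=0
-- IRQ taken; context saved, return-PC = 7 --

FLAGS = (N=1, Z=0)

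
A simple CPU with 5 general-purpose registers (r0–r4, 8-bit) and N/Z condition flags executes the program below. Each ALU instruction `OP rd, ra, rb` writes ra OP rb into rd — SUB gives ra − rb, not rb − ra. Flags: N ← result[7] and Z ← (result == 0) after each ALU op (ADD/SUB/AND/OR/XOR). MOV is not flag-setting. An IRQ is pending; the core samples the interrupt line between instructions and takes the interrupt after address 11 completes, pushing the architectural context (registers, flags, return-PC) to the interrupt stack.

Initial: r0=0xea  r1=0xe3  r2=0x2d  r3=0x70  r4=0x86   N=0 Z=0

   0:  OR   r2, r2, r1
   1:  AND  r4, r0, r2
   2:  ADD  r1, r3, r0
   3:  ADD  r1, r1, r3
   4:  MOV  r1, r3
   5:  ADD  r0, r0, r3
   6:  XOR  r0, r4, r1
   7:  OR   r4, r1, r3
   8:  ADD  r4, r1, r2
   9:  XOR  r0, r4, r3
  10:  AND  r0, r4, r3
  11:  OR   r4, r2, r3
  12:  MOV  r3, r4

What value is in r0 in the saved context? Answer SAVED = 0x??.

after  0: r0=0xea r1=0xe3 r2=0xef r3=0x70 r4=0x86  N=1 Z=0
after  1: r0=0xea r1=0xe3 r2=0xef r3=0x70 r4=0xea  N=1 Z=0
after  2: r0=0xea r1=0x5a r2=0xef r3=0x70 r4=0xea  N=0 Z=0
after  3: r0=0xea r1=0xca r2=0xef r3=0x70 r4=0xea  N=1 Z=0
after  4: r0=0xea r1=0x70 r2=0xef r3=0x70 r4=0xea  N=1 Z=0
after  5: r0=0x5a r1=0x70 r2=0xef r3=0x70 r4=0xea  N=0 Z=0
after  6: r0=0x9a r1=0x70 r2=0xef r3=0x70 r4=0xea  N=1 Z=0
after  7: r0=0x9a r1=0x70 r2=0xef r3=0x70 r4=0x70  N=0 Z=0
after  8: r0=0x9a r1=0x70 r2=0xef r3=0x70 r4=0x5f  N=0 Z=0
after  9: r0=0x2f r1=0x70 r2=0xef r3=0x70 r4=0x5f  N=0 Z=0
after 10: r0=0x50 r1=0x70 r2=0xef r3=0x70 r4=0x5f  N=0 Z=0
after 11: r0=0x50 r1=0x70 r2=0xef r3=0x70 r4=0xff  N=1 Z=0
-- IRQ taken; context saved, return-PC = 12 --

SAVED = 0x50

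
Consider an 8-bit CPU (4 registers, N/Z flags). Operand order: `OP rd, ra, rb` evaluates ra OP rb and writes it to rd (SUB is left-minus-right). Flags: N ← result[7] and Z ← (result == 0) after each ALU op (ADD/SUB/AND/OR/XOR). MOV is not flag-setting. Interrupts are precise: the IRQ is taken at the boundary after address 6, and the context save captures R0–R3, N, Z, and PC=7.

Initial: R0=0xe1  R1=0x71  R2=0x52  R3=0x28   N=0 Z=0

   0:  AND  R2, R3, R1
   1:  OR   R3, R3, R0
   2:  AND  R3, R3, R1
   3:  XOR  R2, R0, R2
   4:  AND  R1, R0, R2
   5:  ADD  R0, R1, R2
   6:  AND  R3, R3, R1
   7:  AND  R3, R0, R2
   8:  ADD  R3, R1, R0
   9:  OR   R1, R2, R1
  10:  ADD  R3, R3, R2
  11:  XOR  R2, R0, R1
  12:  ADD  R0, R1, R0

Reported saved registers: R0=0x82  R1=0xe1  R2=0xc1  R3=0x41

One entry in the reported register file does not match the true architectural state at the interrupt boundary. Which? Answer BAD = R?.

after  0: R0=0xe1 R1=0x71 R2=0x20 R3=0x28  N=0 Z=0
after  1: R0=0xe1 R1=0x71 R2=0x20 R3=0xe9  N=1 Z=0
after  2: R0=0xe1 R1=0x71 R2=0x20 R3=0x61  N=0 Z=0
after  3: R0=0xe1 R1=0x71 R2=0xc1 R3=0x61  N=1 Z=0
after  4: R0=0xe1 R1=0xc1 R2=0xc1 R3=0x61  N=1 Z=0
after  5: R0=0x82 R1=0xc1 R2=0xc1 R3=0x61  N=1 Z=0
after  6: R0=0x82 R1=0xc1 R2=0xc1 R3=0x41  N=0 Z=0
-- IRQ taken; context saved, return-PC = 7 --
mismatch: R1: reported 0xe1 vs actual 0xc1

BAD = R1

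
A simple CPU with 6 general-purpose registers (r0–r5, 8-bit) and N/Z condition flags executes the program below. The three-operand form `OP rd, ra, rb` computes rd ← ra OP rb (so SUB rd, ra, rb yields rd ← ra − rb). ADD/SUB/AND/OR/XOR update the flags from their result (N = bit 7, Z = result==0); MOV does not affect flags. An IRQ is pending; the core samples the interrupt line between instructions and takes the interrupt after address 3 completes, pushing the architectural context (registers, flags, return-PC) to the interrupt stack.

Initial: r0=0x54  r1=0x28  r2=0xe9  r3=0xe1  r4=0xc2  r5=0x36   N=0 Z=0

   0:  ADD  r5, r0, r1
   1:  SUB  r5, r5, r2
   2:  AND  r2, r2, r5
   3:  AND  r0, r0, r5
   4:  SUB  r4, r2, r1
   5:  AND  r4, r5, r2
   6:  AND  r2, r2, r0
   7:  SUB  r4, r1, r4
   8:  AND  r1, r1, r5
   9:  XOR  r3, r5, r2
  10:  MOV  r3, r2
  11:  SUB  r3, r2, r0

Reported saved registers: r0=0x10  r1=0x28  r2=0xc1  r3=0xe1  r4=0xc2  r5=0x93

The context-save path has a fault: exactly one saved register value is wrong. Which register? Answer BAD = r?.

BAD = r2

after  0: r0=0x54 r1=0x28 r2=0xe9 r3=0xe1 r4=0xc2 r5=0x7c  N=0 Z=0
after  1: r0=0x54 r1=0x28 r2=0xe9 r3=0xe1 r4=0xc2 r5=0x93  N=1 Z=0
after  2: r0=0x54 r1=0x28 r2=0x81 r3=0xe1 r4=0xc2 r5=0x93  N=1 Z=0
after  3: r0=0x10 r1=0x28 r2=0x81 r3=0xe1 r4=0xc2 r5=0x93  N=0 Z=0
-- IRQ taken; context saved, return-PC = 4 --
mismatch: r2: reported 0xc1 vs actual 0x81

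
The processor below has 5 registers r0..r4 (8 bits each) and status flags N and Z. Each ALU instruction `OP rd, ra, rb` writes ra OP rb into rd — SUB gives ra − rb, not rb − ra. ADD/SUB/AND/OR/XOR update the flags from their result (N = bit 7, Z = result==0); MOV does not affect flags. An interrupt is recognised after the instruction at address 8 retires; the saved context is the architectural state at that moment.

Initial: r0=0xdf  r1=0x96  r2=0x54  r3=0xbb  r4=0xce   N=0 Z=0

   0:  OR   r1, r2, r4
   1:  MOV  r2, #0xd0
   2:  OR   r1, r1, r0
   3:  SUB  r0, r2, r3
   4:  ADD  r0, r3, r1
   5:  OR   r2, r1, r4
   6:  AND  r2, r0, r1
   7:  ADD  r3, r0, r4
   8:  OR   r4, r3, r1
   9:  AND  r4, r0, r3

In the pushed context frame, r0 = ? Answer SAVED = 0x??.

SAVED = 0x9a

after  0: r0=0xdf r1=0xde r2=0x54 r3=0xbb r4=0xce  N=1 Z=0
after  1: r0=0xdf r1=0xde r2=0xd0 r3=0xbb r4=0xce  N=1 Z=0
after  2: r0=0xdf r1=0xdf r2=0xd0 r3=0xbb r4=0xce  N=1 Z=0
after  3: r0=0x15 r1=0xdf r2=0xd0 r3=0xbb r4=0xce  N=0 Z=0
after  4: r0=0x9a r1=0xdf r2=0xd0 r3=0xbb r4=0xce  N=1 Z=0
after  5: r0=0x9a r1=0xdf r2=0xdf r3=0xbb r4=0xce  N=1 Z=0
after  6: r0=0x9a r1=0xdf r2=0x9a r3=0xbb r4=0xce  N=1 Z=0
after  7: r0=0x9a r1=0xdf r2=0x9a r3=0x68 r4=0xce  N=0 Z=0
after  8: r0=0x9a r1=0xdf r2=0x9a r3=0x68 r4=0xff  N=1 Z=0
-- IRQ taken; context saved, return-PC = 9 --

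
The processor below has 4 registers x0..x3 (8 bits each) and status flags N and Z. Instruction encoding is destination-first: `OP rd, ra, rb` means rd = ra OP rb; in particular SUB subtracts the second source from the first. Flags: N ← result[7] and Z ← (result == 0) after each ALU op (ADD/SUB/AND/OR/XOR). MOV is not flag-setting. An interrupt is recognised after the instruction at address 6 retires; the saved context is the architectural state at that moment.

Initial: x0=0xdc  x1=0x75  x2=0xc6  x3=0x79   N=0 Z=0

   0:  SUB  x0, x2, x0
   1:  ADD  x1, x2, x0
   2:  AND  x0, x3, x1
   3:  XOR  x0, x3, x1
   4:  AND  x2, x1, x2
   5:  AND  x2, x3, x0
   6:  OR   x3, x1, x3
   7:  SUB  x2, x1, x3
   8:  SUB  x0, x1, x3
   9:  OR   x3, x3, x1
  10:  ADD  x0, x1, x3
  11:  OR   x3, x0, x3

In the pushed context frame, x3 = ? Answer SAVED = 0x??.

after  0: x0=0xea x1=0x75 x2=0xc6 x3=0x79  N=1 Z=0
after  1: x0=0xea x1=0xb0 x2=0xc6 x3=0x79  N=1 Z=0
after  2: x0=0x30 x1=0xb0 x2=0xc6 x3=0x79  N=0 Z=0
after  3: x0=0xc9 x1=0xb0 x2=0xc6 x3=0x79  N=1 Z=0
after  4: x0=0xc9 x1=0xb0 x2=0x80 x3=0x79  N=1 Z=0
after  5: x0=0xc9 x1=0xb0 x2=0x49 x3=0x79  N=0 Z=0
after  6: x0=0xc9 x1=0xb0 x2=0x49 x3=0xf9  N=1 Z=0
-- IRQ taken; context saved, return-PC = 7 --

SAVED = 0xf9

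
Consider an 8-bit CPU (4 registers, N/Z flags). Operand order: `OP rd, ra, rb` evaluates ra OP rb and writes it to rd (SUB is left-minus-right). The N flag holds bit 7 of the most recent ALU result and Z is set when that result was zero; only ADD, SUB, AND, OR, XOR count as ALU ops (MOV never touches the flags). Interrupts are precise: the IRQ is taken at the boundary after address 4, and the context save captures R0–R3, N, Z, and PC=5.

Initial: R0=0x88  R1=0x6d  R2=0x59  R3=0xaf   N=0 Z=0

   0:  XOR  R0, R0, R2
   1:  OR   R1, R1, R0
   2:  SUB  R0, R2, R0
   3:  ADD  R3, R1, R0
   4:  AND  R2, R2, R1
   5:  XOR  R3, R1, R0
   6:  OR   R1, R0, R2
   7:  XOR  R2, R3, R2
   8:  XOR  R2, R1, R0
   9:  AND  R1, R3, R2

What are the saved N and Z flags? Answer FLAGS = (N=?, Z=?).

FLAGS = (N=0, Z=0)

after  0: R0=0xd1 R1=0x6d R2=0x59 R3=0xaf  N=1 Z=0
after  1: R0=0xd1 R1=0xfd R2=0x59 R3=0xaf  N=1 Z=0
after  2: R0=0x88 R1=0xfd R2=0x59 R3=0xaf  N=1 Z=0
after  3: R0=0x88 R1=0xfd R2=0x59 R3=0x85  N=1 Z=0
after  4: R0=0x88 R1=0xfd R2=0x59 R3=0x85  N=0 Z=0
-- IRQ taken; context saved, return-PC = 5 --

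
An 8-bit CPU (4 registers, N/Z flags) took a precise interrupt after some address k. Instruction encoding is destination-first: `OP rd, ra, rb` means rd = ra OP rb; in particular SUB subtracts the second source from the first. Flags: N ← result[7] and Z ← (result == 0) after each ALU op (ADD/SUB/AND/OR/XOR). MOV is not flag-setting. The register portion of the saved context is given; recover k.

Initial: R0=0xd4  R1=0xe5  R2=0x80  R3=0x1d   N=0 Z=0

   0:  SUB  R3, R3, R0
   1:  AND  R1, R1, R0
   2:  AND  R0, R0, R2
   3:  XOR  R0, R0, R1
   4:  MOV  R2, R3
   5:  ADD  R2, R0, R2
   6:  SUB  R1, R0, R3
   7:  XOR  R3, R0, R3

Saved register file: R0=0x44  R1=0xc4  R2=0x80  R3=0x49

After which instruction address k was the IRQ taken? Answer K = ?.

after  0: R0=0xd4 R1=0xe5 R2=0x80 R3=0x49  N=0 Z=0
after  1: R0=0xd4 R1=0xc4 R2=0x80 R3=0x49  N=1 Z=0
after  2: R0=0x80 R1=0xc4 R2=0x80 R3=0x49  N=1 Z=0
after  3: R0=0x44 R1=0xc4 R2=0x80 R3=0x49  N=0 Z=0
-- IRQ taken; context saved, return-PC = 4 --

K = 3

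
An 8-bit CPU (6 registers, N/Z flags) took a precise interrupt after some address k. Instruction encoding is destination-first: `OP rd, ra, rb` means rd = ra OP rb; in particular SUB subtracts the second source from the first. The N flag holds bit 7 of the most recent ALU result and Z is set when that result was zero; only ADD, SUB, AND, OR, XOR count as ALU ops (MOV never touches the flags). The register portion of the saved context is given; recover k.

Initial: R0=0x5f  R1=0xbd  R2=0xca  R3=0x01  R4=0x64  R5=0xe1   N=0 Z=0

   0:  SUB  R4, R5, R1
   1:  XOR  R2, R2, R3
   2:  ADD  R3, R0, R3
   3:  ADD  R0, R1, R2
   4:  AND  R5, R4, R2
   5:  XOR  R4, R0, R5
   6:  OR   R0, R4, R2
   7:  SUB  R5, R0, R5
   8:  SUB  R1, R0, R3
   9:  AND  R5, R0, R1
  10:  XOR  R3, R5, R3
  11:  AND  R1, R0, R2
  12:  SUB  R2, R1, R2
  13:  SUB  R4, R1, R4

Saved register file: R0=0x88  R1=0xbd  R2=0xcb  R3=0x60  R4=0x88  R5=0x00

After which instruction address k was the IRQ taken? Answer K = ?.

after  0: R0=0x5f R1=0xbd R2=0xca R3=0x01 R4=0x24 R5=0xe1  N=0 Z=0
after  1: R0=0x5f R1=0xbd R2=0xcb R3=0x01 R4=0x24 R5=0xe1  N=1 Z=0
after  2: R0=0x5f R1=0xbd R2=0xcb R3=0x60 R4=0x24 R5=0xe1  N=0 Z=0
after  3: R0=0x88 R1=0xbd R2=0xcb R3=0x60 R4=0x24 R5=0xe1  N=1 Z=0
after  4: R0=0x88 R1=0xbd R2=0xcb R3=0x60 R4=0x24 R5=0x00  N=0 Z=1
after  5: R0=0x88 R1=0xbd R2=0xcb R3=0x60 R4=0x88 R5=0x00  N=1 Z=0
-- IRQ taken; context saved, return-PC = 6 --

K = 5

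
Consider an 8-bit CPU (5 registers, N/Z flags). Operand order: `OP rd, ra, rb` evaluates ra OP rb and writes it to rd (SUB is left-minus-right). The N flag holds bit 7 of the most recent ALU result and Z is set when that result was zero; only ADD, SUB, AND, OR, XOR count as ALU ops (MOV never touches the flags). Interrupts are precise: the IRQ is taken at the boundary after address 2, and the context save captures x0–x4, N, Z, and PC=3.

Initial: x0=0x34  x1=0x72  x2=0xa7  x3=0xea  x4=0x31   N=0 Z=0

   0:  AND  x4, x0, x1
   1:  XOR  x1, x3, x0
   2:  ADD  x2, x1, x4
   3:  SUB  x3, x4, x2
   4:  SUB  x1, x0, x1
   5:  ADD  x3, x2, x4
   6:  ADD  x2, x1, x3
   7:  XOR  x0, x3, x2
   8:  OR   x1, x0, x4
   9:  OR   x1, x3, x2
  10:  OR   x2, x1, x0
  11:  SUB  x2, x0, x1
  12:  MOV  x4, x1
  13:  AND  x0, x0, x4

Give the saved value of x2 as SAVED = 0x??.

SAVED = 0x0e

after  0: x0=0x34 x1=0x72 x2=0xa7 x3=0xea x4=0x30  N=0 Z=0
after  1: x0=0x34 x1=0xde x2=0xa7 x3=0xea x4=0x30  N=1 Z=0
after  2: x0=0x34 x1=0xde x2=0x0e x3=0xea x4=0x30  N=0 Z=0
-- IRQ taken; context saved, return-PC = 3 --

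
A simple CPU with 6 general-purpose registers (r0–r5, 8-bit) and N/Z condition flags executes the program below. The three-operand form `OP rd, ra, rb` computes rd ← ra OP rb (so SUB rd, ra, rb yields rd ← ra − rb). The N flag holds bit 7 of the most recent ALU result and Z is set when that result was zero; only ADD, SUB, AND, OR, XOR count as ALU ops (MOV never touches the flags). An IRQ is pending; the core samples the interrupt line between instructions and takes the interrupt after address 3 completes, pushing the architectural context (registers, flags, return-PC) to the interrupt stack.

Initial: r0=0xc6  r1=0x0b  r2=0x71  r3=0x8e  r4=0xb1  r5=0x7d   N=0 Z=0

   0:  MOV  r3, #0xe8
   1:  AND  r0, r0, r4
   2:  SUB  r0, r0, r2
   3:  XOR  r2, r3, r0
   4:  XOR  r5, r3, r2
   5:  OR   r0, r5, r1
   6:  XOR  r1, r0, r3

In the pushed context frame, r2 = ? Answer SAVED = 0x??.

SAVED = 0xe7

after  0: r0=0xc6 r1=0x0b r2=0x71 r3=0xe8 r4=0xb1 r5=0x7d  N=0 Z=0
after  1: r0=0x80 r1=0x0b r2=0x71 r3=0xe8 r4=0xb1 r5=0x7d  N=1 Z=0
after  2: r0=0x0f r1=0x0b r2=0x71 r3=0xe8 r4=0xb1 r5=0x7d  N=0 Z=0
after  3: r0=0x0f r1=0x0b r2=0xe7 r3=0xe8 r4=0xb1 r5=0x7d  N=1 Z=0
-- IRQ taken; context saved, return-PC = 4 --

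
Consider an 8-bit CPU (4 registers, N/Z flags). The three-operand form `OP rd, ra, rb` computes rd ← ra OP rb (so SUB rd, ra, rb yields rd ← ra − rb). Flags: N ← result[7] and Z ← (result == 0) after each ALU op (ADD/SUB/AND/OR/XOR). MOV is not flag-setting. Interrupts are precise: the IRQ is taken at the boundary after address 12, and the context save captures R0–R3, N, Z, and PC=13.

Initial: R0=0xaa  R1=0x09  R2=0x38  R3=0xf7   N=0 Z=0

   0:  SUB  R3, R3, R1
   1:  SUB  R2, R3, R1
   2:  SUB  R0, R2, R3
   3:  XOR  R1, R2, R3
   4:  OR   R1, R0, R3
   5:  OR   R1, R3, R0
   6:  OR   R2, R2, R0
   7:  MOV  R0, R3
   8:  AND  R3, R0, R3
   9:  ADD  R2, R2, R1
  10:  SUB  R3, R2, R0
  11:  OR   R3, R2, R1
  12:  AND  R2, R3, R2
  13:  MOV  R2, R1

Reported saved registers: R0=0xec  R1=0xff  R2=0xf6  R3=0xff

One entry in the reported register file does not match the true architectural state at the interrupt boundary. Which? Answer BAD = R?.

BAD = R0

after  0: R0=0xaa R1=0x09 R2=0x38 R3=0xee  N=1 Z=0
after  1: R0=0xaa R1=0x09 R2=0xe5 R3=0xee  N=1 Z=0
after  2: R0=0xf7 R1=0x09 R2=0xe5 R3=0xee  N=1 Z=0
after  3: R0=0xf7 R1=0x0b R2=0xe5 R3=0xee  N=0 Z=0
after  4: R0=0xf7 R1=0xff R2=0xe5 R3=0xee  N=1 Z=0
after  5: R0=0xf7 R1=0xff R2=0xe5 R3=0xee  N=1 Z=0
after  6: R0=0xf7 R1=0xff R2=0xf7 R3=0xee  N=1 Z=0
after  7: R0=0xee R1=0xff R2=0xf7 R3=0xee  N=1 Z=0
after  8: R0=0xee R1=0xff R2=0xf7 R3=0xee  N=1 Z=0
after  9: R0=0xee R1=0xff R2=0xf6 R3=0xee  N=1 Z=0
after 10: R0=0xee R1=0xff R2=0xf6 R3=0x08  N=0 Z=0
after 11: R0=0xee R1=0xff R2=0xf6 R3=0xff  N=1 Z=0
after 12: R0=0xee R1=0xff R2=0xf6 R3=0xff  N=1 Z=0
-- IRQ taken; context saved, return-PC = 13 --
mismatch: R0: reported 0xec vs actual 0xee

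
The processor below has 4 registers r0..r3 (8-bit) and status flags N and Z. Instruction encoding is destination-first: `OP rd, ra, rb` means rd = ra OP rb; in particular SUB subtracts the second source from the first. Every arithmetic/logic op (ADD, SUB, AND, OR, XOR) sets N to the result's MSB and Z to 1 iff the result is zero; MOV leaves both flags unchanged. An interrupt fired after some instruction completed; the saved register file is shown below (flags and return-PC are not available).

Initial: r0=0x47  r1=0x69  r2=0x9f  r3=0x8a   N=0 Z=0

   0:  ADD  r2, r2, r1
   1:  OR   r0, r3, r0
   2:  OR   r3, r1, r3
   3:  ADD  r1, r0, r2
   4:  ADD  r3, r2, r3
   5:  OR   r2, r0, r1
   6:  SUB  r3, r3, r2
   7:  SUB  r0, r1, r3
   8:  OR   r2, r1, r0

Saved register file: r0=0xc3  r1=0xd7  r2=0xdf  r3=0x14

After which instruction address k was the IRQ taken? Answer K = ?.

K = 7

after  0: r0=0x47 r1=0x69 r2=0x08 r3=0x8a  N=0 Z=0
after  1: r0=0xcf r1=0x69 r2=0x08 r3=0x8a  N=1 Z=0
after  2: r0=0xcf r1=0x69 r2=0x08 r3=0xeb  N=1 Z=0
after  3: r0=0xcf r1=0xd7 r2=0x08 r3=0xeb  N=1 Z=0
after  4: r0=0xcf r1=0xd7 r2=0x08 r3=0xf3  N=1 Z=0
after  5: r0=0xcf r1=0xd7 r2=0xdf r3=0xf3  N=1 Z=0
after  6: r0=0xcf r1=0xd7 r2=0xdf r3=0x14  N=0 Z=0
after  7: r0=0xc3 r1=0xd7 r2=0xdf r3=0x14  N=1 Z=0
-- IRQ taken; context saved, return-PC = 8 --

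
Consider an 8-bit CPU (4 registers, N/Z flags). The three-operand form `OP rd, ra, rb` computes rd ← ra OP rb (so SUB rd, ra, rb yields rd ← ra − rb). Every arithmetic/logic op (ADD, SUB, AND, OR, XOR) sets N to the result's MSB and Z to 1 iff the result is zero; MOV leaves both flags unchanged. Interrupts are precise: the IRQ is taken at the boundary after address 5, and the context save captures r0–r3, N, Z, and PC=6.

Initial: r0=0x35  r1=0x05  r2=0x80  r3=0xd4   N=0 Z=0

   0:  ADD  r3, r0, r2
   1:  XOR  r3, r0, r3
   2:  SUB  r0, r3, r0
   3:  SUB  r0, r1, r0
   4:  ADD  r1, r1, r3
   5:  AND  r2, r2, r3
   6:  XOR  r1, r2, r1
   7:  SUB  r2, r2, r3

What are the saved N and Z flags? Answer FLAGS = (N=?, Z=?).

FLAGS = (N=1, Z=0)

after  0: r0=0x35 r1=0x05 r2=0x80 r3=0xb5  N=1 Z=0
after  1: r0=0x35 r1=0x05 r2=0x80 r3=0x80  N=1 Z=0
after  2: r0=0x4b r1=0x05 r2=0x80 r3=0x80  N=0 Z=0
after  3: r0=0xba r1=0x05 r2=0x80 r3=0x80  N=1 Z=0
after  4: r0=0xba r1=0x85 r2=0x80 r3=0x80  N=1 Z=0
after  5: r0=0xba r1=0x85 r2=0x80 r3=0x80  N=1 Z=0
-- IRQ taken; context saved, return-PC = 6 --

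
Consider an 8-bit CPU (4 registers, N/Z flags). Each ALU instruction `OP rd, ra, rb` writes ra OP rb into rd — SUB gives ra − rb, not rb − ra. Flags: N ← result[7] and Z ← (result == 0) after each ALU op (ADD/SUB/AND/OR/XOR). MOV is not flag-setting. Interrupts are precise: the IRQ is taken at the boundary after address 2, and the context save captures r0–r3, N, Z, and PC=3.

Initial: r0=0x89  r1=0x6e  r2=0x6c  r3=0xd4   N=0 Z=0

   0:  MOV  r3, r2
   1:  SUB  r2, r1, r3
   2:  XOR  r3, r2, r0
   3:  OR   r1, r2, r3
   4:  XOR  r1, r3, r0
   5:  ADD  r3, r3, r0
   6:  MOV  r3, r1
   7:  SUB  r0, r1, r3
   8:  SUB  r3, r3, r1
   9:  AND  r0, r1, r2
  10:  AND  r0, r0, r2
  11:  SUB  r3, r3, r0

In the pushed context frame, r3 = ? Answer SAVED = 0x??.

SAVED = 0x8b

after  0: r0=0x89 r1=0x6e r2=0x6c r3=0x6c  N=0 Z=0
after  1: r0=0x89 r1=0x6e r2=0x02 r3=0x6c  N=0 Z=0
after  2: r0=0x89 r1=0x6e r2=0x02 r3=0x8b  N=1 Z=0
-- IRQ taken; context saved, return-PC = 3 --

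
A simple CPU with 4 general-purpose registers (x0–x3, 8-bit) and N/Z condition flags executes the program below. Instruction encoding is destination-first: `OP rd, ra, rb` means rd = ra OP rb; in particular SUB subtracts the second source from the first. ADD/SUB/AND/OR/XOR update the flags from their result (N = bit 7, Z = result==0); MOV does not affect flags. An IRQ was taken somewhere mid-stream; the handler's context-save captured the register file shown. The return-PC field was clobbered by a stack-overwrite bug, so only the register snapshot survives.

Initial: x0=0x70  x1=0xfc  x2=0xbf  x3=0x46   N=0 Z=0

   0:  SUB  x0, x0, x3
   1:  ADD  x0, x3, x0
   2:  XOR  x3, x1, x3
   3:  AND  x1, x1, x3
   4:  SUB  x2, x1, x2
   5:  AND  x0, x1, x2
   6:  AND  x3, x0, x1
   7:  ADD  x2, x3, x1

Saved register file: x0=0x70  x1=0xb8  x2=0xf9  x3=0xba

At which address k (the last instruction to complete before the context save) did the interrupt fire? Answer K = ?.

K = 4

after  0: x0=0x2a x1=0xfc x2=0xbf x3=0x46  N=0 Z=0
after  1: x0=0x70 x1=0xfc x2=0xbf x3=0x46  N=0 Z=0
after  2: x0=0x70 x1=0xfc x2=0xbf x3=0xba  N=1 Z=0
after  3: x0=0x70 x1=0xb8 x2=0xbf x3=0xba  N=1 Z=0
after  4: x0=0x70 x1=0xb8 x2=0xf9 x3=0xba  N=1 Z=0
-- IRQ taken; context saved, return-PC = 5 --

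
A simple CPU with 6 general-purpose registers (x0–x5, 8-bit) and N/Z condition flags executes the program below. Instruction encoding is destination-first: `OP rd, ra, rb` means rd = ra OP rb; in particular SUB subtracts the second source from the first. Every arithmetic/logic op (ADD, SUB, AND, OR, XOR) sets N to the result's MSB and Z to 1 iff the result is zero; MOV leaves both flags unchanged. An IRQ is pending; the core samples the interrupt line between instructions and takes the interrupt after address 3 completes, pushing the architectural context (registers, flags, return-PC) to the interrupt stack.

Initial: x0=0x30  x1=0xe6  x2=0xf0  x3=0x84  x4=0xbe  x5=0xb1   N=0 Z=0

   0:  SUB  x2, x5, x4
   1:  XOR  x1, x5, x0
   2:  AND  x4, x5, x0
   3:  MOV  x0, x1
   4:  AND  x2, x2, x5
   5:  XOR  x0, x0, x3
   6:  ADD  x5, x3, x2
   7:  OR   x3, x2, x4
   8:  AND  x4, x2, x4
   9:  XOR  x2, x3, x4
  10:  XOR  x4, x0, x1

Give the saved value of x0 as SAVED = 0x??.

after  0: x0=0x30 x1=0xe6 x2=0xf3 x3=0x84 x4=0xbe x5=0xb1  N=1 Z=0
after  1: x0=0x30 x1=0x81 x2=0xf3 x3=0x84 x4=0xbe x5=0xb1  N=1 Z=0
after  2: x0=0x30 x1=0x81 x2=0xf3 x3=0x84 x4=0x30 x5=0xb1  N=0 Z=0
after  3: x0=0x81 x1=0x81 x2=0xf3 x3=0x84 x4=0x30 x5=0xb1  N=0 Z=0
-- IRQ taken; context saved, return-PC = 4 --

SAVED = 0x81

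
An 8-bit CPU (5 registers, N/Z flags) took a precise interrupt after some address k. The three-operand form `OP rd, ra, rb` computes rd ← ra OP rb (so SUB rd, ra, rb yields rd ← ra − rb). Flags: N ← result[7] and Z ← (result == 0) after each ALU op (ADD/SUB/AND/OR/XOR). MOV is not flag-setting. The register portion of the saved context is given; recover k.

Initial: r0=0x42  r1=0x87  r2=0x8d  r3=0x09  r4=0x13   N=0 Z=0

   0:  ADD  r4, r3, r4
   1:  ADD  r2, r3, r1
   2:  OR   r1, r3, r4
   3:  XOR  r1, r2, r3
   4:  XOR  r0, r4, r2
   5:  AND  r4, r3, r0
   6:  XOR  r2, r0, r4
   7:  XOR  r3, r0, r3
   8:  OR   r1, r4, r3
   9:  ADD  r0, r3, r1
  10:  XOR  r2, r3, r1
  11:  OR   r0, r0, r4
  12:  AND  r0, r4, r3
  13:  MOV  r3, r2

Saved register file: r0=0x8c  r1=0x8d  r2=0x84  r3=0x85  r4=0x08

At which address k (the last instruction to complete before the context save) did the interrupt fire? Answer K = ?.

K = 8

after  0: r0=0x42 r1=0x87 r2=0x8d r3=0x09 r4=0x1c  N=0 Z=0
after  1: r0=0x42 r1=0x87 r2=0x90 r3=0x09 r4=0x1c  N=1 Z=0
after  2: r0=0x42 r1=0x1d r2=0x90 r3=0x09 r4=0x1c  N=0 Z=0
after  3: r0=0x42 r1=0x99 r2=0x90 r3=0x09 r4=0x1c  N=1 Z=0
after  4: r0=0x8c r1=0x99 r2=0x90 r3=0x09 r4=0x1c  N=1 Z=0
after  5: r0=0x8c r1=0x99 r2=0x90 r3=0x09 r4=0x08  N=0 Z=0
after  6: r0=0x8c r1=0x99 r2=0x84 r3=0x09 r4=0x08  N=1 Z=0
after  7: r0=0x8c r1=0x99 r2=0x84 r3=0x85 r4=0x08  N=1 Z=0
after  8: r0=0x8c r1=0x8d r2=0x84 r3=0x85 r4=0x08  N=1 Z=0
-- IRQ taken; context saved, return-PC = 9 --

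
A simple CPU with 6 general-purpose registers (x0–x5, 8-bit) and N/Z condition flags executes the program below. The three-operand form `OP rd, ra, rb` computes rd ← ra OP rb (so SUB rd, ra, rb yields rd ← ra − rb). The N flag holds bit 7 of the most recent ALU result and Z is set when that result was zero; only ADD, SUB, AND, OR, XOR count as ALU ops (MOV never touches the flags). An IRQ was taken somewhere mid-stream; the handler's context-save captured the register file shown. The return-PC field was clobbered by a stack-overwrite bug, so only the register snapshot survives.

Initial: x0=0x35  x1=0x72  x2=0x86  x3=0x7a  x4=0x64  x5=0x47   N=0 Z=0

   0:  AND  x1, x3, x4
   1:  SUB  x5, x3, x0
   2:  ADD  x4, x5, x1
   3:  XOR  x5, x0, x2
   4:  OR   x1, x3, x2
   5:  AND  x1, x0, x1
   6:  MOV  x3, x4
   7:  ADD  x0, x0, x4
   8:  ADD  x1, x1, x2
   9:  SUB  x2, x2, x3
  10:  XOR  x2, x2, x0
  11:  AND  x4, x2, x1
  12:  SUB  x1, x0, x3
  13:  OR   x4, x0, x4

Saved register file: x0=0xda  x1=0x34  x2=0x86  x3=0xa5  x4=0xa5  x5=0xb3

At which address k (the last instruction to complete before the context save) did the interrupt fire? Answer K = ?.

K = 7

after  0: x0=0x35 x1=0x60 x2=0x86 x3=0x7a x4=0x64 x5=0x47  N=0 Z=0
after  1: x0=0x35 x1=0x60 x2=0x86 x3=0x7a x4=0x64 x5=0x45  N=0 Z=0
after  2: x0=0x35 x1=0x60 x2=0x86 x3=0x7a x4=0xa5 x5=0x45  N=1 Z=0
after  3: x0=0x35 x1=0x60 x2=0x86 x3=0x7a x4=0xa5 x5=0xb3  N=1 Z=0
after  4: x0=0x35 x1=0xfe x2=0x86 x3=0x7a x4=0xa5 x5=0xb3  N=1 Z=0
after  5: x0=0x35 x1=0x34 x2=0x86 x3=0x7a x4=0xa5 x5=0xb3  N=0 Z=0
after  6: x0=0x35 x1=0x34 x2=0x86 x3=0xa5 x4=0xa5 x5=0xb3  N=0 Z=0
after  7: x0=0xda x1=0x34 x2=0x86 x3=0xa5 x4=0xa5 x5=0xb3  N=1 Z=0
-- IRQ taken; context saved, return-PC = 8 --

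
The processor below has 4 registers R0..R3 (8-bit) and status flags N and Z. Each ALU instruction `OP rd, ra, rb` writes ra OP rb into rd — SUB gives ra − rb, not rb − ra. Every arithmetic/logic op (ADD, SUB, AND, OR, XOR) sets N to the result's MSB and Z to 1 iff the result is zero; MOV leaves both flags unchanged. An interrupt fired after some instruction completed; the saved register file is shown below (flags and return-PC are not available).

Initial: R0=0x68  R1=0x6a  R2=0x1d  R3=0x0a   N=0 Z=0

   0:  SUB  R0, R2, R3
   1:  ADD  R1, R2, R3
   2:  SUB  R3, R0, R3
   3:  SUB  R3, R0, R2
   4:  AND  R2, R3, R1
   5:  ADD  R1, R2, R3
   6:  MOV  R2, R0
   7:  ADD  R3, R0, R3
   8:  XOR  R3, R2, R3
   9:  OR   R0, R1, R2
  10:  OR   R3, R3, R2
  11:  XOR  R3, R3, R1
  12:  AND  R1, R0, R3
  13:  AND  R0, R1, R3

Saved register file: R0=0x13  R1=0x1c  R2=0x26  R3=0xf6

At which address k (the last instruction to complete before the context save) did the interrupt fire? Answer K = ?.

after  0: R0=0x13 R1=0x6a R2=0x1d R3=0x0a  N=0 Z=0
after  1: R0=0x13 R1=0x27 R2=0x1d R3=0x0a  N=0 Z=0
after  2: R0=0x13 R1=0x27 R2=0x1d R3=0x09  N=0 Z=0
after  3: R0=0x13 R1=0x27 R2=0x1d R3=0xf6  N=1 Z=0
after  4: R0=0x13 R1=0x27 R2=0x26 R3=0xf6  N=0 Z=0
after  5: R0=0x13 R1=0x1c R2=0x26 R3=0xf6  N=0 Z=0
-- IRQ taken; context saved, return-PC = 6 --

K = 5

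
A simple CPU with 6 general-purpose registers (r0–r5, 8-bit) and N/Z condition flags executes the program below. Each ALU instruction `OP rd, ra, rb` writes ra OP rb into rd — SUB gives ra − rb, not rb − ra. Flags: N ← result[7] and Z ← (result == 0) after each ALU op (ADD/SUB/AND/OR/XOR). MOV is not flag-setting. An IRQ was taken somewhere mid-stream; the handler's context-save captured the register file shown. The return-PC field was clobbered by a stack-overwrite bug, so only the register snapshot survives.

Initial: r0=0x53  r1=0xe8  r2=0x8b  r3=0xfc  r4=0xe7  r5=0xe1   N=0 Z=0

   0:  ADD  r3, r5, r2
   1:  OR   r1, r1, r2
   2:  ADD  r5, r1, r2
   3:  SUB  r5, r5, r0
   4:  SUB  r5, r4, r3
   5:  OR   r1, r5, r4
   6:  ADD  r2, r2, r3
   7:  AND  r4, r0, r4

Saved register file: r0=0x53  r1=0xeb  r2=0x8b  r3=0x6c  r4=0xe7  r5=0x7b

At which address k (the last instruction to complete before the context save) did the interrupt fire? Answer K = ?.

after  0: r0=0x53 r1=0xe8 r2=0x8b r3=0x6c r4=0xe7 r5=0xe1  N=0 Z=0
after  1: r0=0x53 r1=0xeb r2=0x8b r3=0x6c r4=0xe7 r5=0xe1  N=1 Z=0
after  2: r0=0x53 r1=0xeb r2=0x8b r3=0x6c r4=0xe7 r5=0x76  N=0 Z=0
after  3: r0=0x53 r1=0xeb r2=0x8b r3=0x6c r4=0xe7 r5=0x23  N=0 Z=0
after  4: r0=0x53 r1=0xeb r2=0x8b r3=0x6c r4=0xe7 r5=0x7b  N=0 Z=0
-- IRQ taken; context saved, return-PC = 5 --

K = 4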